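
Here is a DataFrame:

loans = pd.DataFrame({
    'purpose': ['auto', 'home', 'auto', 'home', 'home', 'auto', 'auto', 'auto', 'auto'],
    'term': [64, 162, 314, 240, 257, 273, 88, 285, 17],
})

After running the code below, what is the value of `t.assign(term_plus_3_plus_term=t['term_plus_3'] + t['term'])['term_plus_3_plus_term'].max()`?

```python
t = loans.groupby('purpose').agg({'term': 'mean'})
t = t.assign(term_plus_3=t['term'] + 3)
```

442.333333333

group by purpose, mean of term:
               term
purpose            
auto     173.500000
home     219.666667
add column term_plus_3 = t['term'] + 3:
               term  term_plus_3
purpose                         
auto     173.500000   176.500000
home     219.666667   222.666667
add column term_plus_3_plus_term = t['term_plus_3'] + t['term']:
               term  term_plus_3  term_plus_3_plus_term
purpose                                                
auto     173.500000   176.500000             350.000000
home     219.666667   222.666667             442.333333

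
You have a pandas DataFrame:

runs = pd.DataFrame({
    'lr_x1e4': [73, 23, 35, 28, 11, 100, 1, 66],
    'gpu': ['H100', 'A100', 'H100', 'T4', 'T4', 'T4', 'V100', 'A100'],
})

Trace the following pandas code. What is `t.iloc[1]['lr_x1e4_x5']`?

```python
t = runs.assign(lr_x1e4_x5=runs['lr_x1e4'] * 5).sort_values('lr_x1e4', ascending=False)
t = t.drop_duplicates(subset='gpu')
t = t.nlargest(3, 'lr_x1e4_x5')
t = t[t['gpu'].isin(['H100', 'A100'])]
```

add column lr_x1e4_x5 = runs['lr_x1e4'] * 5:
   lr_x1e4   gpu  lr_x1e4_x5
0       73  H100         365
1       23  A100         115
2       35  H100         175
3       28    T4         140
4       11    T4          55
5      100    T4         500
6        1  V100           5
7       66  A100         330
sort by lr_x1e4 descending:
   lr_x1e4   gpu  lr_x1e4_x5
5      100    T4         500
0       73  H100         365
7       66  A100         330
2       35  H100         175
3       28    T4         140
1       23  A100         115
4       11    T4          55
6        1  V100           5
drop duplicate gpu (keep=first):
   lr_x1e4   gpu  lr_x1e4_x5
5      100    T4         500
0       73  H100         365
7       66  A100         330
6        1  V100           5
take 3 rows with largest lr_x1e4_x5:
   lr_x1e4   gpu  lr_x1e4_x5
5      100    T4         500
0       73  H100         365
7       66  A100         330
filter rows where gpu in ['H100', 'A100']:
   lr_x1e4   gpu  lr_x1e4_x5
0       73  H100         365
7       66  A100         330

330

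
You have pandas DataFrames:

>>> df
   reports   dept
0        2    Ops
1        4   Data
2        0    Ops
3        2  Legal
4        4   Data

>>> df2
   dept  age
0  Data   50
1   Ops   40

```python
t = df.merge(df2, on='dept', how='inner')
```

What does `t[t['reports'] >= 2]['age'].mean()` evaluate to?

46.6666666667

merge on 'dept' (how='inner') → 4 rows:
   reports  dept  age
0        2   Ops   40
1        4  Data   50
2        0   Ops   40
3        4  Data   50
filter rows where reports >= 2:
   reports  dept  age
0        2   Ops   40
1        4  Data   50
3        4  Data   50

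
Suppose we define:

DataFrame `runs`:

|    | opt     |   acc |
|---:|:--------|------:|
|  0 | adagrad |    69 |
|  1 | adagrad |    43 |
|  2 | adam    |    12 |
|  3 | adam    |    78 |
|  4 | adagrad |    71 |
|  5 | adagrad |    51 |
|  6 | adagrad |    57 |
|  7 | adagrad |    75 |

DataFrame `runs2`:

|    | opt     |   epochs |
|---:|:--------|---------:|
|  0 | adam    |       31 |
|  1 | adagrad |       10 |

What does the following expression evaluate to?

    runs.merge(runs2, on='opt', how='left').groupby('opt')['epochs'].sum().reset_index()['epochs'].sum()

merge on 'opt' (how='left') → 8 rows:
       opt  acc  epochs
0  adagrad   69      10
1  adagrad   43      10
2     adam   12      31
3     adam   78      31
4  adagrad   71      10
5  adagrad   51      10
6  adagrad   57      10
7  adagrad   75      10
group by opt, sum of epochs:
opt
adagrad    60
adam       62
Name: epochs, dtype: int64
reset_index():
       opt  epochs
0  adagrad      60
1     adam      62
The sum of column 'epochs' is 122.

122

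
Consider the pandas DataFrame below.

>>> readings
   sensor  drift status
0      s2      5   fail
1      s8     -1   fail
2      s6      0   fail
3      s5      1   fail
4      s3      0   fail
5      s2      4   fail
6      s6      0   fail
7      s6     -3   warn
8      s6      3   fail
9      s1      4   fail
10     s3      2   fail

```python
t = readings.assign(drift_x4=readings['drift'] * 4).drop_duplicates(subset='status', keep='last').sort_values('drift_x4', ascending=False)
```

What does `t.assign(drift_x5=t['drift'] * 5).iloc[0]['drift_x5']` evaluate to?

add column drift_x4 = readings['drift'] * 4:
   sensor  drift status  drift_x4
0      s2      5   fail        20
1      s8     -1   fail        -4
2      s6      0   fail         0
3      s5      1   fail         4
4      s3      0   fail         0
5      s2      4   fail        16
6      s6      0   fail         0
7      s6     -3   warn       -12
8      s6      3   fail        12
9      s1      4   fail        16
10     s3      2   fail         8
drop duplicate status (keep=last):
   sensor  drift status  drift_x4
7      s6     -3   warn       -12
10     s3      2   fail         8
sort by drift_x4 descending:
   sensor  drift status  drift_x4
10     s3      2   fail         8
7      s6     -3   warn       -12
add column drift_x5 = t['drift'] * 5:
   sensor  drift status  drift_x4  drift_x5
10     s3      2   fail         8        10
7      s6     -3   warn       -12       -15
Then the value at position 0, column 'drift_x5': 10

10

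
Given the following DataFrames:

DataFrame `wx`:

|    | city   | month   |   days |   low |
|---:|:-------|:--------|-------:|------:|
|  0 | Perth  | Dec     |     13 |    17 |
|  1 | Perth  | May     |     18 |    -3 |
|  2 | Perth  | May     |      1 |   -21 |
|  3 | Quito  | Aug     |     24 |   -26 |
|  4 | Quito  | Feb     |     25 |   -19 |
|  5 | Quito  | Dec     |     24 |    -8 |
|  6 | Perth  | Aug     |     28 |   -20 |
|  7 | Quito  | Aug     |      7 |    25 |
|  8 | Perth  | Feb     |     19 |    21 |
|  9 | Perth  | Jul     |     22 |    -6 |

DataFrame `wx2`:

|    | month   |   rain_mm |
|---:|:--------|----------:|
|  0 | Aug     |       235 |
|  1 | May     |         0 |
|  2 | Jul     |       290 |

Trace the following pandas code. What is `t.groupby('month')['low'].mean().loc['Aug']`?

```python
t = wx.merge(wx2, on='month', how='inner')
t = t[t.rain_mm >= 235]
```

-7.0

merge on 'month' (how='inner') → 6 rows:
    city month  days  low  rain_mm
0  Perth   May    18   -3        0
1  Perth   May     1  -21        0
2  Quito   Aug    24  -26      235
3  Perth   Aug    28  -20      235
4  Quito   Aug     7   25      235
5  Perth   Jul    22   -6      290
filter rows where rain_mm >= 235:
    city month  days  low  rain_mm
2  Quito   Aug    24  -26      235
3  Perth   Aug    28  -20      235
4  Quito   Aug     7   25      235
5  Perth   Jul    22   -6      290
group by month, mean of low:
month
Aug   -7.0
Jul   -6.0
Name: low, dtype: float64
So loc['Aug'] = -7.0.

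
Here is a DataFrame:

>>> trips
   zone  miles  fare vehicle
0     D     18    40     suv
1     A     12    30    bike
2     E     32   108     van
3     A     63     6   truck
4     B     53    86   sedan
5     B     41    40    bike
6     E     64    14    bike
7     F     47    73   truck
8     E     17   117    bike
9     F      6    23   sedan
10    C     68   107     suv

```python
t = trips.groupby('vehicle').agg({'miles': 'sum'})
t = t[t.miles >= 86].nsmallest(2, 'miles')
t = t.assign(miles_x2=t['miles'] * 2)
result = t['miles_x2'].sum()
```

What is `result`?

392

group by vehicle, sum of miles:
         miles
vehicle       
bike       134
sedan       59
suv         86
truck      110
van         32
filter rows where miles >= 86:
         miles
vehicle       
bike       134
suv         86
truck      110
take 2 rows with smallest miles:
         miles
vehicle       
suv         86
truck      110
add column miles_x2 = t['miles'] * 2:
         miles  miles_x2
vehicle                 
suv         86       172
truck      110       220
The sum of column 'miles_x2' is 392.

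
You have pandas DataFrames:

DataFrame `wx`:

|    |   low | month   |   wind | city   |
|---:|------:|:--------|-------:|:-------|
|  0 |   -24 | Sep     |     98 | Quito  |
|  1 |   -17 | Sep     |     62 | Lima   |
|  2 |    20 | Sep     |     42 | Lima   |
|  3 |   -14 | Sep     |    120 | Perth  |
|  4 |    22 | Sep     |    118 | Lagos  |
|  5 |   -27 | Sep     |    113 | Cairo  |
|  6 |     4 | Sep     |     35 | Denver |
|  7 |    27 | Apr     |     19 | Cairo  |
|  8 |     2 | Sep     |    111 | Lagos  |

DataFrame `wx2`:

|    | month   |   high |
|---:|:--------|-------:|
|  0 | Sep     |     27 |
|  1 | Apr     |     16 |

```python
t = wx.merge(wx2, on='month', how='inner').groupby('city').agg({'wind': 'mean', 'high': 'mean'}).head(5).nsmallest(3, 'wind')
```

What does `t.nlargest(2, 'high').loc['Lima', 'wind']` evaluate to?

52.0

merge on 'month' (how='inner') → 9 rows:
   low month  wind    city  high
0  -24   Sep    98   Quito    27
1  -17   Sep    62    Lima    27
2   20   Sep    42    Lima    27
3  -14   Sep   120   Perth    27
4   22   Sep   118   Lagos    27
5  -27   Sep   113   Cairo    27
6    4   Sep    35  Denver    27
7   27   Apr    19   Cairo    16
8    2   Sep   111   Lagos    27
group by city: mean(wind), mean(high):
         wind  high
city               
Cairo    66.0  21.5
Denver   35.0  27.0
Lagos   114.5  27.0
Lima     52.0  27.0
Perth   120.0  27.0
Quito    98.0  27.0
take first 5 rows:
         wind  high
city               
Cairo    66.0  21.5
Denver   35.0  27.0
Lagos   114.5  27.0
Lima     52.0  27.0
Perth   120.0  27.0
take 3 rows with smallest wind:
        wind  high
city              
Denver  35.0  27.0
Lima    52.0  27.0
Cairo   66.0  21.5
take 2 rows with largest high:
        wind  high
city              
Denver  35.0  27.0
Lima    52.0  27.0
Taking the value at row 'Lima', column 'wind' gives 52.0.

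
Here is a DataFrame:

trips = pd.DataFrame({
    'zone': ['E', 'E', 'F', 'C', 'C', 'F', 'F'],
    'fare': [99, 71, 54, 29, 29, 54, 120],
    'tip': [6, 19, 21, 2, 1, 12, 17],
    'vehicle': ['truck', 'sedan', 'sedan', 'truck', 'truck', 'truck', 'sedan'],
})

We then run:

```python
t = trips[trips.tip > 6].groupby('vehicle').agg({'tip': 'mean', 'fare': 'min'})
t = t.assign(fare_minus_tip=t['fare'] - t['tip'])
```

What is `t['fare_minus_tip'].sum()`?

filter rows where tip > 6:
  zone  fare  tip vehicle
1    E    71   19   sedan
2    F    54   21   sedan
5    F    54   12   truck
6    F   120   17   sedan
group by vehicle: mean(tip), min(fare):
          tip  fare
vehicle            
sedan    19.0    54
truck    12.0    54
add column fare_minus_tip = t['fare'] - t['tip']:
          tip  fare  fare_minus_tip
vehicle                            
sedan    19.0    54            35.0
truck    12.0    54            42.0
Taking the sum of column 'fare_minus_tip' gives 77.0.

77.0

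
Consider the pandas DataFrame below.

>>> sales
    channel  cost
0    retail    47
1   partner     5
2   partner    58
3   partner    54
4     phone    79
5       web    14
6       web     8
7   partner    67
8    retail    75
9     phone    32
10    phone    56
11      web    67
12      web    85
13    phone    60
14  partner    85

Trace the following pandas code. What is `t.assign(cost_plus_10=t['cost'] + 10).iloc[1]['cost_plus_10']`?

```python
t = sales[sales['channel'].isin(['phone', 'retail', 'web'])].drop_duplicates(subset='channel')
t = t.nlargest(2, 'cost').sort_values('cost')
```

89

filter rows where channel in ['phone', 'retail', 'web']:
   channel  cost
0   retail    47
4    phone    79
5      web    14
6      web     8
8   retail    75
9    phone    32
10   phone    56
11     web    67
12     web    85
13   phone    60
drop duplicate channel (keep=first):
  channel  cost
0  retail    47
4   phone    79
5     web    14
take 2 rows with largest cost:
  channel  cost
4   phone    79
0  retail    47
sort by cost:
  channel  cost
0  retail    47
4   phone    79
add column cost_plus_10 = t['cost'] + 10:
  channel  cost  cost_plus_10
0  retail    47            57
4   phone    79            89
value at position 1, column 'cost_plus_10' → 89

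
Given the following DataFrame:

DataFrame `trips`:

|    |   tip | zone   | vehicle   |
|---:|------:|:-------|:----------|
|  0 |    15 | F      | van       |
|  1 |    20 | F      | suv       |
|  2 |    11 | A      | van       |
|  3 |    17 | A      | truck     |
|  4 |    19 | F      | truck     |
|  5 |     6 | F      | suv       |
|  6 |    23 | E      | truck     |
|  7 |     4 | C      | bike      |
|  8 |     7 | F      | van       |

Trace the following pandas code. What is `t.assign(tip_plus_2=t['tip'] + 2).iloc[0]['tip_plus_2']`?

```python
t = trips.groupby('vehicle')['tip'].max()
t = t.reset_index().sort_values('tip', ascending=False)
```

25

group by vehicle, max of tip:
vehicle
bike      4
suv      20
truck    23
van      15
Name: tip, dtype: int64
reset_index():
  vehicle  tip
0    bike    4
1     suv   20
2   truck   23
3     van   15
sort by tip descending:
  vehicle  tip
2   truck   23
1     suv   20
3     van   15
0    bike    4
add column tip_plus_2 = t['tip'] + 2:
  vehicle  tip  tip_plus_2
2   truck   23          25
1     suv   20          22
3     van   15          17
0    bike    4           6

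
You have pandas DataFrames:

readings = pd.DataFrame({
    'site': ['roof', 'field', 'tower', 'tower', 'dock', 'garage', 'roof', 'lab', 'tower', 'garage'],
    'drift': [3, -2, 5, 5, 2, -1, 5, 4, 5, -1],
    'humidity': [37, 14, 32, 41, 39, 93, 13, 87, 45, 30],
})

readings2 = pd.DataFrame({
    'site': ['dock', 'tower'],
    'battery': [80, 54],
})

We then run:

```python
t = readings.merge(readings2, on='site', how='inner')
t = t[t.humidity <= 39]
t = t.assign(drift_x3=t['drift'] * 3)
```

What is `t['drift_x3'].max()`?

15

merge on 'site' (how='inner') → 4 rows:
    site  drift  humidity  battery
0  tower      5        32       54
1  tower      5        41       54
2   dock      2        39       80
3  tower      5        45       54
filter rows where humidity <= 39:
    site  drift  humidity  battery
0  tower      5        32       54
2   dock      2        39       80
add column drift_x3 = t['drift'] * 3:
    site  drift  humidity  battery  drift_x3
0  tower      5        32       54        15
2   dock      2        39       80         6
The max of column 'drift_x3' is 15.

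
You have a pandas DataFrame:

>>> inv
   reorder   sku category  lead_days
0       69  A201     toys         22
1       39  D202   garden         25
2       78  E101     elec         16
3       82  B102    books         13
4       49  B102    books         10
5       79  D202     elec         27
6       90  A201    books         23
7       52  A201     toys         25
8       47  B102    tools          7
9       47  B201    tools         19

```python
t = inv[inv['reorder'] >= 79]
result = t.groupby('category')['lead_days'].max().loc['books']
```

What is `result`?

23

filter rows where reorder >= 79:
   reorder   sku category  lead_days
3       82  B102    books         13
5       79  D202     elec         27
6       90  A201    books         23
group by category, max of lead_days:
category
books    23
elec     27
Name: lead_days, dtype: int64
Finally, value at index 'books' = 23.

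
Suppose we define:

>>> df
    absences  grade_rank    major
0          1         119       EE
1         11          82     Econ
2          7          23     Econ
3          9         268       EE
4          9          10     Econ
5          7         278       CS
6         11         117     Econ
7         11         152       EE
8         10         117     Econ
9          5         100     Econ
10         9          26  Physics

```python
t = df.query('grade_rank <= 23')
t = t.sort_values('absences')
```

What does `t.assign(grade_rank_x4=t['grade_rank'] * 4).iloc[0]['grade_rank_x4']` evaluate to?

filter rows where grade_rank <= 23:
   absences  grade_rank major
2         7          23  Econ
4         9          10  Econ
sort by absences:
   absences  grade_rank major
2         7          23  Econ
4         9          10  Econ
add column grade_rank_x4 = t['grade_rank'] * 4:
   absences  grade_rank major  grade_rank_x4
2         7          23  Econ             92
4         9          10  Econ             40
Then the value at position 0, column 'grade_rank_x4': 92

92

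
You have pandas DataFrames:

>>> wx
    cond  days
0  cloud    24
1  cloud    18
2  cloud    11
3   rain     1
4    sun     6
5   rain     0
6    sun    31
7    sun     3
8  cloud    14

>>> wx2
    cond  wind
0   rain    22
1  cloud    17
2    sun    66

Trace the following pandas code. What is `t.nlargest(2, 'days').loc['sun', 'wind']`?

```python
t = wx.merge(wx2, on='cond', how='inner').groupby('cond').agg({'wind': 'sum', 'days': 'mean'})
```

198

merge on 'cond' (how='inner') → 9 rows:
    cond  days  wind
0  cloud    24    17
1  cloud    18    17
2  cloud    11    17
3   rain     1    22
4    sun     6    66
5   rain     0    22
6    sun    31    66
7    sun     3    66
8  cloud    14    17
group by cond: sum(wind), mean(days):
       wind       days
cond                  
cloud    68  16.750000
rain     44   0.500000
sun     198  13.333333
take 2 rows with largest days:
       wind       days
cond                  
cloud    68  16.750000
sun     198  13.333333
The value at row 'sun', column 'wind' is 198.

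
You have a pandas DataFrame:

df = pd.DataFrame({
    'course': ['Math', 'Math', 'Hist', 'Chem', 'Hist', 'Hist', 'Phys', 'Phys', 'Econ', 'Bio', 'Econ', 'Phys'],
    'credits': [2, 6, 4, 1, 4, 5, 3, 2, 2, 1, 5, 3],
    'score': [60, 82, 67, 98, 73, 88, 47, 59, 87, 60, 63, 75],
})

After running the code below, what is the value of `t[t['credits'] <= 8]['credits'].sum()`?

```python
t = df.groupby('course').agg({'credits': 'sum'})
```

group by course, sum of credits:
        credits
course         
Bio           1
Chem          1
Econ          7
Hist         13
Math          8
Phys          8
filter rows where credits <= 8:
        credits
course         
Bio           1
Chem          1
Econ          7
Math          8
Phys          8

25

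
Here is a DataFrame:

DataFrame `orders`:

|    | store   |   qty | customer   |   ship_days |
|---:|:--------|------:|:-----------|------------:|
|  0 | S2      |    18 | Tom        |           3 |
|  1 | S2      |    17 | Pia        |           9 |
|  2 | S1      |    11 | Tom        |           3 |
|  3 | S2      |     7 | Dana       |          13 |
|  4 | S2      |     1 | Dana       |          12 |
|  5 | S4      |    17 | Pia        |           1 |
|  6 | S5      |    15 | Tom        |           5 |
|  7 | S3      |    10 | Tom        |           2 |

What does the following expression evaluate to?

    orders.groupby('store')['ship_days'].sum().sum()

48

group by store, sum of ship_days:
store
S1     3
S2    37
S3     2
S4     1
S5     5
Name: ship_days, dtype: int64
Taking the sum of the resulting series gives 48.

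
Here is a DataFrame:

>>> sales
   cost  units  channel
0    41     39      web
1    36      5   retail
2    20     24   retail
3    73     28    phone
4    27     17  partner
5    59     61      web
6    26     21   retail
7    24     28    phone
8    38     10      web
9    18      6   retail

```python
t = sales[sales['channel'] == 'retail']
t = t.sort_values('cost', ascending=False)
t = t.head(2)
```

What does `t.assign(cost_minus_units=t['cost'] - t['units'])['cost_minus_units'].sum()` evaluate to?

36

filter rows where channel == 'retail':
   cost  units channel
1    36      5  retail
2    20     24  retail
6    26     21  retail
9    18      6  retail
sort by cost descending:
   cost  units channel
1    36      5  retail
6    26     21  retail
2    20     24  retail
9    18      6  retail
take first 2 rows:
   cost  units channel
1    36      5  retail
6    26     21  retail
add column cost_minus_units = t['cost'] - t['units']:
   cost  units channel  cost_minus_units
1    36      5  retail                31
6    26     21  retail                 5
The sum of column 'cost_minus_units' is 36.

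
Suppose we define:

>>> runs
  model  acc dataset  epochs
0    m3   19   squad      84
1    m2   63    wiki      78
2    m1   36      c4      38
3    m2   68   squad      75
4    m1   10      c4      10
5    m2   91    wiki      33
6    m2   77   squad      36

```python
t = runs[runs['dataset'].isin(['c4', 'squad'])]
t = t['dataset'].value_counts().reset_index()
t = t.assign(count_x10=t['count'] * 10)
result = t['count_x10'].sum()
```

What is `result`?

50

filter rows where dataset in ['c4', 'squad']:
  model  acc dataset  epochs
0    m3   19   squad      84
2    m1   36      c4      38
3    m2   68   squad      75
4    m1   10      c4      10
6    m2   77   squad      36
value_counts of dataset:
dataset
squad    3
c4       2
Name: count, dtype: int64
reset_index():
  dataset  count
0   squad      3
1      c4      2
add column count_x10 = t['count'] * 10:
  dataset  count  count_x10
0   squad      3         30
1      c4      2         20
So sum() = 50.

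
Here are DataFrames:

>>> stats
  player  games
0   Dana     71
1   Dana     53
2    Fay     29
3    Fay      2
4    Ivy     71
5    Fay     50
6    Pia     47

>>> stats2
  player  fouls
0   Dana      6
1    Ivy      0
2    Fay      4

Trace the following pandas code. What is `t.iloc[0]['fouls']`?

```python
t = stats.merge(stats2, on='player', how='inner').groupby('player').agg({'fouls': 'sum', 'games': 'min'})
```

merge on 'player' (how='inner') → 6 rows:
  player  games  fouls
0   Dana     71      6
1   Dana     53      6
2    Fay     29      4
3    Fay      2      4
4    Ivy     71      0
5    Fay     50      4
group by player: sum(fouls), min(games):
        fouls  games
player              
Dana       12     53
Fay        12      2
Ivy         0     71

12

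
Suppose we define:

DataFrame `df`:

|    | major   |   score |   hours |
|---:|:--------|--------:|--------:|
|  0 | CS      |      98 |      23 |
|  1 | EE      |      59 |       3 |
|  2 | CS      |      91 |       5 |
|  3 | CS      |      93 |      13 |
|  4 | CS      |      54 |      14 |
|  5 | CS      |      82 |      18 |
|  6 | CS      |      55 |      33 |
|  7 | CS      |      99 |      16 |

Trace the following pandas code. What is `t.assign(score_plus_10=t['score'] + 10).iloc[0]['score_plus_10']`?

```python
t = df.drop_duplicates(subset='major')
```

108

drop duplicate major (keep=first):
  major  score  hours
0    CS     98     23
1    EE     59      3
add column score_plus_10 = t['score'] + 10:
  major  score  hours  score_plus_10
0    CS     98     23            108
1    EE     59      3             69
The value at position 0, column 'score_plus_10' is 108.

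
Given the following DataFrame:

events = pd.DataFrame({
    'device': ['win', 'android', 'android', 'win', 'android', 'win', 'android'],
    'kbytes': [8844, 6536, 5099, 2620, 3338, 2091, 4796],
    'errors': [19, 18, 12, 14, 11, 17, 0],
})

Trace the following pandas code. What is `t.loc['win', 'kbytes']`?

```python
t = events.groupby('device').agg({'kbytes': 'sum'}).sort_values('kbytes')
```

group by device, sum of kbytes:
         kbytes
device         
android   19769
win       13555
sort by kbytes:
         kbytes
device         
win       13555
android   19769
The value at row 'win', column 'kbytes' is 13555.

13555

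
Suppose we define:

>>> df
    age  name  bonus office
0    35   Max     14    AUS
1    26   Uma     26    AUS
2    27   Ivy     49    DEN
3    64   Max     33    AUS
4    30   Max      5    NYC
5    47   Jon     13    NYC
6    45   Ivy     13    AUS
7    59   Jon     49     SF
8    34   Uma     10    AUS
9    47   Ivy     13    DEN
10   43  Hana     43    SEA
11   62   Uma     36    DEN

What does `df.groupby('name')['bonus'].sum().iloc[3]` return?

group by name, sum of bonus:
name
Hana    43
Ivy     75
Jon     62
Max     52
Uma     72
Name: bonus, dtype: int64
So iloc[3] = 52.

52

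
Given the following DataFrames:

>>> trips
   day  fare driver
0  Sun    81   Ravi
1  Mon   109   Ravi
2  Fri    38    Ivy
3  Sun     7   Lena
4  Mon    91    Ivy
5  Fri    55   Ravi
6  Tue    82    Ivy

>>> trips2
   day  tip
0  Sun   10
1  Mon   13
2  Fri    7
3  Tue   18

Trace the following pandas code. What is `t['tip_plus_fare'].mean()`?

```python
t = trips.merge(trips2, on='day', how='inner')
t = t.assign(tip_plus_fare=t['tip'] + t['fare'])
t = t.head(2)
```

merge on 'day' (how='inner') → 7 rows:
   day  fare driver  tip
0  Sun    81   Ravi   10
1  Mon   109   Ravi   13
2  Fri    38    Ivy    7
3  Sun     7   Lena   10
4  Mon    91    Ivy   13
5  Fri    55   Ravi    7
6  Tue    82    Ivy   18
add column tip_plus_fare = t['tip'] + t['fare']:
   day  fare driver  tip  tip_plus_fare
0  Sun    81   Ravi   10             91
1  Mon   109   Ravi   13            122
2  Fri    38    Ivy    7             45
3  Sun     7   Lena   10             17
4  Mon    91    Ivy   13            104
5  Fri    55   Ravi    7             62
6  Tue    82    Ivy   18            100
take first 2 rows:
   day  fare driver  tip  tip_plus_fare
0  Sun    81   Ravi   10             91
1  Mon   109   Ravi   13            122
Finally, mean of column 'tip_plus_fare' = 106.5.

106.5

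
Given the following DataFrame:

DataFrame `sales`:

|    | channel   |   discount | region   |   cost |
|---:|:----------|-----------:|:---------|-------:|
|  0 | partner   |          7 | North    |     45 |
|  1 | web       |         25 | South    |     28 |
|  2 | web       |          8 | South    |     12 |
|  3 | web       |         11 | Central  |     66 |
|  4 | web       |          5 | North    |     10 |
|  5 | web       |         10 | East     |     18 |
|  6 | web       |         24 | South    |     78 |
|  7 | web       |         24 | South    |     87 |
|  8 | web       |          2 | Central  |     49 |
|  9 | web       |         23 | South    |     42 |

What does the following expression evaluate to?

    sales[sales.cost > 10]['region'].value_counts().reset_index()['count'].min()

1

filter rows where cost > 10:
   channel  discount   region  cost
0  partner         7    North    45
1      web        25    South    28
2      web         8    South    12
3      web        11  Central    66
5      web        10     East    18
6      web        24    South    78
7      web        24    South    87
8      web         2  Central    49
9      web        23    South    42
value_counts of region:
region
South      5
Central    2
North      1
East       1
Name: count, dtype: int64
reset_index():
    region  count
0    South      5
1  Central      2
2    North      1
3     East      1
The min of column 'count' is 1.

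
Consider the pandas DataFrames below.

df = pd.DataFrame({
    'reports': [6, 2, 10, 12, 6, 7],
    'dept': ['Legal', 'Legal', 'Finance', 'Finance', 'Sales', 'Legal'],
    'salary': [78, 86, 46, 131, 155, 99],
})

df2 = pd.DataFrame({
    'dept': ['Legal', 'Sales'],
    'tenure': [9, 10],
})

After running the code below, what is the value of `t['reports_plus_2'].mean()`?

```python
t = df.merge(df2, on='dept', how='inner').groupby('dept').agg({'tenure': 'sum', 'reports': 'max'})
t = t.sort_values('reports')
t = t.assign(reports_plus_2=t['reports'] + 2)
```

8.5

merge on 'dept' (how='inner') → 4 rows:
   reports   dept  salary  tenure
0        6  Legal      78       9
1        2  Legal      86       9
2        6  Sales     155      10
3        7  Legal      99       9
group by dept: sum(tenure), max(reports):
       tenure  reports
dept                  
Legal      27        7
Sales      10        6
sort by reports:
       tenure  reports
dept                  
Sales      10        6
Legal      27        7
add column reports_plus_2 = t['reports'] + 2:
       tenure  reports  reports_plus_2
dept                                  
Sales      10        6               8
Legal      27        7               9
The mean of column 'reports_plus_2' is 8.5.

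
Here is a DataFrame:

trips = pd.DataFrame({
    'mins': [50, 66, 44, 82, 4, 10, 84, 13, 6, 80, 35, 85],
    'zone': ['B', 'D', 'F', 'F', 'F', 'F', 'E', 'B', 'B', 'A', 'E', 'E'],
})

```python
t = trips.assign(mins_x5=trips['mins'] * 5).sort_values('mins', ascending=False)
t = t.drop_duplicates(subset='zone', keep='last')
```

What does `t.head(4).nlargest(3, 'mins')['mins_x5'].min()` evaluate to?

add column mins_x5 = trips['mins'] * 5:
    mins zone  mins_x5
0     50    B      250
1     66    D      330
2     44    F      220
3     82    F      410
4      4    F       20
5     10    F       50
6     84    E      420
7     13    B       65
8      6    B       30
9     80    A      400
10    35    E      175
11    85    E      425
sort by mins descending:
    mins zone  mins_x5
11    85    E      425
6     84    E      420
3     82    F      410
9     80    A      400
1     66    D      330
0     50    B      250
2     44    F      220
10    35    E      175
7     13    B       65
5     10    F       50
8      6    B       30
4      4    F       20
drop duplicate zone (keep=last):
    mins zone  mins_x5
9     80    A      400
1     66    D      330
10    35    E      175
8      6    B       30
4      4    F       20
take first 4 rows:
    mins zone  mins_x5
9     80    A      400
1     66    D      330
10    35    E      175
8      6    B       30
take 3 rows with largest mins:
    mins zone  mins_x5
9     80    A      400
1     66    D      330
10    35    E      175
Finally, min of column 'mins_x5' = 175.

175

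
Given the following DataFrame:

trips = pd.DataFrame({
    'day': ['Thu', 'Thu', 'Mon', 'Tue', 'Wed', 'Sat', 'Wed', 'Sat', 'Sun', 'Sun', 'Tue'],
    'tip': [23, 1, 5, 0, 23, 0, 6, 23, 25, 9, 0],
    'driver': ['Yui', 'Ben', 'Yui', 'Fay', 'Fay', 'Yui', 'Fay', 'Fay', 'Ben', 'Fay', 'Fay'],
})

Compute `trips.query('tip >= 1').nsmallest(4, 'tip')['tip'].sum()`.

filter rows where tip >= 1:
   day  tip driver
0  Thu   23    Yui
1  Thu    1    Ben
2  Mon    5    Yui
4  Wed   23    Fay
6  Wed    6    Fay
7  Sat   23    Fay
8  Sun   25    Ben
9  Sun    9    Fay
take 4 rows with smallest tip:
   day  tip driver
1  Thu    1    Ben
2  Mon    5    Yui
6  Wed    6    Fay
9  Sun    9    Fay

21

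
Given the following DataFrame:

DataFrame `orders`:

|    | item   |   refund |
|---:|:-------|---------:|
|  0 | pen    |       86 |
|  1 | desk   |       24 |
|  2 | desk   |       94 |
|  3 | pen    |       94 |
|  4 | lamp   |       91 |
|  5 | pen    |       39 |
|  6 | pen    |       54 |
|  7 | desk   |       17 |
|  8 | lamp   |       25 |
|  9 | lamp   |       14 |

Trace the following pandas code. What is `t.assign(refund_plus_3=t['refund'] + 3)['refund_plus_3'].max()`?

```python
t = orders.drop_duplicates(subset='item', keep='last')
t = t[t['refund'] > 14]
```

drop duplicate item (keep=last):
   item  refund
6   pen      54
7  desk      17
9  lamp      14
filter rows where refund > 14:
   item  refund
6   pen      54
7  desk      17
add column refund_plus_3 = t['refund'] + 3:
   item  refund  refund_plus_3
6   pen      54             57
7  desk      17             20
Hence 57.

57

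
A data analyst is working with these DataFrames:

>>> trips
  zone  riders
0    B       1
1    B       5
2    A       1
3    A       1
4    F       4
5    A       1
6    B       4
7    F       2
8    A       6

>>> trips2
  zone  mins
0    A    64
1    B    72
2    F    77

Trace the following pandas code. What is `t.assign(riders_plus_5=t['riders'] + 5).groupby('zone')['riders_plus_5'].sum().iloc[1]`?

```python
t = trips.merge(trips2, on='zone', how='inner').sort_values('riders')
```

25

merge on 'zone' (how='inner') → 9 rows:
  zone  riders  mins
0    B       1    72
1    B       5    72
2    A       1    64
3    A       1    64
4    F       4    77
5    A       1    64
6    B       4    72
7    F       2    77
8    A       6    64
sort by riders:
  zone  riders  mins
0    B       1    72
2    A       1    64
3    A       1    64
5    A       1    64
7    F       2    77
4    F       4    77
6    B       4    72
1    B       5    72
8    A       6    64
add column riders_plus_5 = t['riders'] + 5:
  zone  riders  mins  riders_plus_5
0    B       1    72              6
2    A       1    64              6
3    A       1    64              6
5    A       1    64              6
7    F       2    77              7
4    F       4    77              9
6    B       4    72              9
1    B       5    72             10
8    A       6    64             11
group by zone, sum of riders_plus_5:
zone
A    29
B    25
F    16
Name: riders_plus_5, dtype: int64
Reading off the value at position 1, we get 25.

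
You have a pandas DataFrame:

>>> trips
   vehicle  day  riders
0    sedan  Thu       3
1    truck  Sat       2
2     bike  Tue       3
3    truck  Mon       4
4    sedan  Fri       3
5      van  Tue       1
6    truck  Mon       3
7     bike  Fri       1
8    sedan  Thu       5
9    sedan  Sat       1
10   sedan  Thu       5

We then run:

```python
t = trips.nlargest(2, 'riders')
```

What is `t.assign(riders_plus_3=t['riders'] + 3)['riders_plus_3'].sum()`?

16

take 2 rows with largest riders:
   vehicle  day  riders
8    sedan  Thu       5
10   sedan  Thu       5
add column riders_plus_3 = t['riders'] + 3:
   vehicle  day  riders  riders_plus_3
8    sedan  Thu       5              8
10   sedan  Thu       5              8
So sum() = 16.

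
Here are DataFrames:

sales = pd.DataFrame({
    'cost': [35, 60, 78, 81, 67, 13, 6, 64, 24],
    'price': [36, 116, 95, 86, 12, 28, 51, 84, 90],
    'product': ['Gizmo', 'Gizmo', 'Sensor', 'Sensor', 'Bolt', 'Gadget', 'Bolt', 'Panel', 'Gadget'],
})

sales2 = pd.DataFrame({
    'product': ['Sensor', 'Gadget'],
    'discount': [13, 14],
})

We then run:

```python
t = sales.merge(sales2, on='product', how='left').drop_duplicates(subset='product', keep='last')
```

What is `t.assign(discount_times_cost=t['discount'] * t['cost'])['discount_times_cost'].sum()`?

merge on 'product' (how='left') → 9 rows:
   cost  price product  discount
0    35     36   Gizmo       NaN
1    60    116   Gizmo       NaN
2    78     95  Sensor      13.0
3    81     86  Sensor      13.0
4    67     12    Bolt       NaN
5    13     28  Gadget      14.0
6     6     51    Bolt       NaN
7    64     84   Panel       NaN
8    24     90  Gadget      14.0
drop duplicate product (keep=last):
   cost  price product  discount
1    60    116   Gizmo       NaN
3    81     86  Sensor      13.0
6     6     51    Bolt       NaN
7    64     84   Panel       NaN
8    24     90  Gadget      14.0
add column discount_times_cost = t['discount'] * t['cost']:
   cost  price product  discount  discount_times_cost
1    60    116   Gizmo       NaN                  NaN
3    81     86  Sensor      13.0               1053.0
6     6     51    Bolt       NaN                  NaN
7    64     84   Panel       NaN                  NaN
8    24     90  Gadget      14.0                336.0
sum of column 'discount_times_cost' → 1389.0

1389.0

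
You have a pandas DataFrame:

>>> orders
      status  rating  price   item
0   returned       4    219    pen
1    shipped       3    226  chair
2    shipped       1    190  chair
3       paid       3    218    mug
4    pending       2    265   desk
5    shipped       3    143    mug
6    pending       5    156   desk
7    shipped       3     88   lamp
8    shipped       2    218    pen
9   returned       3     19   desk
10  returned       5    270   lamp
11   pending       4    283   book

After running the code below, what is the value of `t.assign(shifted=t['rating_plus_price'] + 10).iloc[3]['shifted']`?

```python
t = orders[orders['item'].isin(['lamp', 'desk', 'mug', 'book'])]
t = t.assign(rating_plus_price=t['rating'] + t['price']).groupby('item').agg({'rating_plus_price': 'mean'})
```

filter rows where item in ['lamp', 'desk', 'mug', 'book']:
      status  rating  price  item
3       paid       3    218   mug
4    pending       2    265  desk
5    shipped       3    143   mug
6    pending       5    156  desk
7    shipped       3     88  lamp
9   returned       3     19  desk
10  returned       5    270  lamp
11   pending       4    283  book
add column rating_plus_price = t['rating'] + t['price']:
      status  rating  price  item  rating_plus_price
3       paid       3    218   mug                221
4    pending       2    265  desk                267
5    shipped       3    143   mug                146
6    pending       5    156  desk                161
7    shipped       3     88  lamp                 91
9   returned       3     19  desk                 22
10  returned       5    270  lamp                275
11   pending       4    283  book                287
group by item, mean of rating_plus_price:
      rating_plus_price
item                   
book              287.0
desk              150.0
lamp              183.0
mug               183.5
add column shifted = t['rating_plus_price'] + 10:
      rating_plus_price  shifted
item                            
book              287.0    297.0
desk              150.0    160.0
lamp              183.0    193.0
mug               183.5    193.5
The value at position 3, column 'shifted' is 193.5.

193.5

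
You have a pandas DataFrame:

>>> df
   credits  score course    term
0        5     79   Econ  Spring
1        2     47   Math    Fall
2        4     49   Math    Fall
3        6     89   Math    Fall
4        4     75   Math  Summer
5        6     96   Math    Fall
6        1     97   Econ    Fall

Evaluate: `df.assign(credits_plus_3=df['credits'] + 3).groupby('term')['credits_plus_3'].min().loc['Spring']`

8

add column credits_plus_3 = df['credits'] + 3:
   credits  score course    term  credits_plus_3
0        5     79   Econ  Spring               8
1        2     47   Math    Fall               5
2        4     49   Math    Fall               7
3        6     89   Math    Fall               9
4        4     75   Math  Summer               7
5        6     96   Math    Fall               9
6        1     97   Econ    Fall               4
group by term, min of credits_plus_3:
term
Fall      4
Spring    8
Summer    7
Name: credits_plus_3, dtype: int64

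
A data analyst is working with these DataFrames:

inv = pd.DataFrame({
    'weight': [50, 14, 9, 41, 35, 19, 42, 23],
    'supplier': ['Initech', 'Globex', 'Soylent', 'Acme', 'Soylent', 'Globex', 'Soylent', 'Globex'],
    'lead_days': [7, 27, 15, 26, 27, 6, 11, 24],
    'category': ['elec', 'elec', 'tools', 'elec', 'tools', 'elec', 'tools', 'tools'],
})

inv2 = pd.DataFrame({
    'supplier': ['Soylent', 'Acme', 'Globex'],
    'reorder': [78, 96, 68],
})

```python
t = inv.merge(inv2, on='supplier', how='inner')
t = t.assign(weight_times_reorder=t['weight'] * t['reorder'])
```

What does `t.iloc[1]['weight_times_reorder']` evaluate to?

702

merge on 'supplier' (how='inner') → 7 rows:
   weight supplier  lead_days category  reorder
0      14   Globex         27     elec       68
1       9  Soylent         15    tools       78
2      41     Acme         26     elec       96
3      35  Soylent         27    tools       78
4      19   Globex          6     elec       68
5      42  Soylent         11    tools       78
6      23   Globex         24    tools       68
add column weight_times_reorder = t['weight'] * t['reorder']:
   weight supplier  lead_days category  reorder  weight_times_reorder
0      14   Globex         27     elec       68                   952
1       9  Soylent         15    tools       78                   702
2      41     Acme         26     elec       96                  3936
3      35  Soylent         27    tools       78                  2730
4      19   Globex          6     elec       68                  1292
5      42  Soylent         11    tools       78                  3276
6      23   Globex         24    tools       68                  1564
Finally, value at position 1, column 'weight_times_reorder' = 702.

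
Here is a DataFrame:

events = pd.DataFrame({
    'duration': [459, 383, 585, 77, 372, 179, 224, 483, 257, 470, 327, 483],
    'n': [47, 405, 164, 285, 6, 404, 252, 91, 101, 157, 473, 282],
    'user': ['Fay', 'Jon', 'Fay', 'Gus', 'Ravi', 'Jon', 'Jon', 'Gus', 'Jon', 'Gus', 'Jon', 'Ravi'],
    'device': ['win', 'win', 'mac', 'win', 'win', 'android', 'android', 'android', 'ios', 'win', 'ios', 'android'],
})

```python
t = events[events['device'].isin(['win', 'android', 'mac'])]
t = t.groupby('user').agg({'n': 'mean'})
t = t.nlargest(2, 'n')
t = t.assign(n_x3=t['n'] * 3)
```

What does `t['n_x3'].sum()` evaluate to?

1594.0

filter rows where device in ['win', 'android', 'mac']:
    duration    n  user   device
0        459   47   Fay      win
1        383  405   Jon      win
2        585  164   Fay      mac
3         77  285   Gus      win
4        372    6  Ravi      win
5        179  404   Jon  android
6        224  252   Jon  android
7        483   91   Gus  android
9        470  157   Gus      win
11       483  282  Ravi  android
group by user, mean of n:
               n
user            
Fay   105.500000
Gus   177.666667
Jon   353.666667
Ravi  144.000000
take 2 rows with largest n:
               n
user            
Jon   353.666667
Gus   177.666667
add column n_x3 = t['n'] * 3:
               n    n_x3
user                    
Jon   353.666667  1061.0
Gus   177.666667   533.0
So sum() = 1594.0.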